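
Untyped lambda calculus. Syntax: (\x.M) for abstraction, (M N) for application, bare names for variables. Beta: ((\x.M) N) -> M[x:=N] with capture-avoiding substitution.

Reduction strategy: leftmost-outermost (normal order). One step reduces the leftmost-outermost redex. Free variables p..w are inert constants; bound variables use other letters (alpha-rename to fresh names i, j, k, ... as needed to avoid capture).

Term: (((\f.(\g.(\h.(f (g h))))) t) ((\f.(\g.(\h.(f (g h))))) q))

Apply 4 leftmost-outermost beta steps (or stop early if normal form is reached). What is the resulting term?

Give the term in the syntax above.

Step 0: (((\f.(\g.(\h.(f (g h))))) t) ((\f.(\g.(\h.(f (g h))))) q))
Step 1: ((\g.(\h.(t (g h)))) ((\f.(\g.(\h.(f (g h))))) q))
Step 2: (\h.(t (((\f.(\g.(\h.(f (g h))))) q) h)))
Step 3: (\h.(t ((\g.(\h.(q (g h)))) h)))
Step 4: (\h.(t (\i.(q (h i)))))

Answer: (\h.(t (\i.(q (h i)))))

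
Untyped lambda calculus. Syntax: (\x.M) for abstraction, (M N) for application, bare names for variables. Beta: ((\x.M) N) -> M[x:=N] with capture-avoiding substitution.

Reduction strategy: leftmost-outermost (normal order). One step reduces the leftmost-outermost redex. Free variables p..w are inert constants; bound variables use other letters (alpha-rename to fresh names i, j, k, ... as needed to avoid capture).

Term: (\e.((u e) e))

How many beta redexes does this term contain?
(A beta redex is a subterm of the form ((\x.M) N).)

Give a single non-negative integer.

Answer: 0

Derivation:
Term: (\e.((u e) e))
  (no redexes)
Total redexes: 0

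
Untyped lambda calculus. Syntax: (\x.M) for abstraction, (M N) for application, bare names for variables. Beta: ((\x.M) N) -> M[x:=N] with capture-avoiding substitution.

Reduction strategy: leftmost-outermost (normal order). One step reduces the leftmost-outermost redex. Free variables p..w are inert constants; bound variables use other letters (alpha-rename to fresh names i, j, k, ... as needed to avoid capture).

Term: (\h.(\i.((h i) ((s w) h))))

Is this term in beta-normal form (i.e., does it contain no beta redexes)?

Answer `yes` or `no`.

Answer: yes

Derivation:
Term: (\h.(\i.((h i) ((s w) h))))
No beta redexes found.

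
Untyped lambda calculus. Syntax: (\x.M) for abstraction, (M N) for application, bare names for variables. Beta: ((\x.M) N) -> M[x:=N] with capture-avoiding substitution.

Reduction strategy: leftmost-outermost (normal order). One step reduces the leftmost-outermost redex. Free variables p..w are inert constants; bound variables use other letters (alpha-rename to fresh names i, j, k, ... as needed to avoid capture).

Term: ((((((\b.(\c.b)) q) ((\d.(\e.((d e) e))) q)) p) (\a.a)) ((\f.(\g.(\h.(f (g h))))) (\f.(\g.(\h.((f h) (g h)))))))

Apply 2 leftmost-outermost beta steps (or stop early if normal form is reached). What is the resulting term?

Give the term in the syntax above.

Answer: (((q p) (\a.a)) ((\f.(\g.(\h.(f (g h))))) (\f.(\g.(\h.((f h) (g h)))))))

Derivation:
Step 0: ((((((\b.(\c.b)) q) ((\d.(\e.((d e) e))) q)) p) (\a.a)) ((\f.(\g.(\h.(f (g h))))) (\f.(\g.(\h.((f h) (g h)))))))
Step 1: (((((\c.q) ((\d.(\e.((d e) e))) q)) p) (\a.a)) ((\f.(\g.(\h.(f (g h))))) (\f.(\g.(\h.((f h) (g h)))))))
Step 2: (((q p) (\a.a)) ((\f.(\g.(\h.(f (g h))))) (\f.(\g.(\h.((f h) (g h)))))))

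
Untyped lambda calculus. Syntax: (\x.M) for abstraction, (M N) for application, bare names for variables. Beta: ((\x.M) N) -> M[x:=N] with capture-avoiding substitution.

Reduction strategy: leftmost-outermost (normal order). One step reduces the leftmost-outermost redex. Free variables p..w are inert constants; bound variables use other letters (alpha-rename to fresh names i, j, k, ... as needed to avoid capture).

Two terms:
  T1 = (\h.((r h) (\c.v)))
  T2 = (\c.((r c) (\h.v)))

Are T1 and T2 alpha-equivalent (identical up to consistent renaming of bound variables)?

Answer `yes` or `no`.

Term 1: (\h.((r h) (\c.v)))
Term 2: (\c.((r c) (\h.v)))
Alpha-equivalence: compare structure up to binder renaming.
Result: True

Answer: yes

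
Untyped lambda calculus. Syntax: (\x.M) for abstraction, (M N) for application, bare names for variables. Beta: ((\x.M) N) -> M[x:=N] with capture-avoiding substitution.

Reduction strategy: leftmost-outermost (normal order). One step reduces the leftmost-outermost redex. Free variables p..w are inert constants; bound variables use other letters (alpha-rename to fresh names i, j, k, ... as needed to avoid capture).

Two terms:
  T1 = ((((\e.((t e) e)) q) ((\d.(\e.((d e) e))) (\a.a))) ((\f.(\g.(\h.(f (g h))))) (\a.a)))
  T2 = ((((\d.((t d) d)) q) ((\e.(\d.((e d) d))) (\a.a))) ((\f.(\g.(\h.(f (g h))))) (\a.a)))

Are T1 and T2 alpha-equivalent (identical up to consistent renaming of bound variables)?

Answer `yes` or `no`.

Answer: yes

Derivation:
Term 1: ((((\e.((t e) e)) q) ((\d.(\e.((d e) e))) (\a.a))) ((\f.(\g.(\h.(f (g h))))) (\a.a)))
Term 2: ((((\d.((t d) d)) q) ((\e.(\d.((e d) d))) (\a.a))) ((\f.(\g.(\h.(f (g h))))) (\a.a)))
Alpha-equivalence: compare structure up to binder renaming.
Result: True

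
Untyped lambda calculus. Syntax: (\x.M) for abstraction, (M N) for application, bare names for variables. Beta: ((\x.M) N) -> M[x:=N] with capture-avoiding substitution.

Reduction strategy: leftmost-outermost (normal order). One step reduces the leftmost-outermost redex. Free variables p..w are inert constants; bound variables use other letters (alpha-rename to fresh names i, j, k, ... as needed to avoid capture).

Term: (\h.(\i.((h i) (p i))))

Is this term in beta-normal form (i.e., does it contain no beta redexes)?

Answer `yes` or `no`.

Term: (\h.(\i.((h i) (p i))))
No beta redexes found.

Answer: yes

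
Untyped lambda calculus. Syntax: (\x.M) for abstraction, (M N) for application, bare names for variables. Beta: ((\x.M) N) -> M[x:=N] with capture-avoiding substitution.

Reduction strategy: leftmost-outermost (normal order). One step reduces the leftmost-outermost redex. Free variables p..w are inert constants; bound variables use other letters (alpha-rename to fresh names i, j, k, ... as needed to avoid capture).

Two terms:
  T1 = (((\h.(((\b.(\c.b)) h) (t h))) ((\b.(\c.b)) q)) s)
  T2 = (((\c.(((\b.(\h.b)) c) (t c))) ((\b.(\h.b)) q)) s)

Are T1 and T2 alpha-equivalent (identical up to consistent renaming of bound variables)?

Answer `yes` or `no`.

Answer: yes

Derivation:
Term 1: (((\h.(((\b.(\c.b)) h) (t h))) ((\b.(\c.b)) q)) s)
Term 2: (((\c.(((\b.(\h.b)) c) (t c))) ((\b.(\h.b)) q)) s)
Alpha-equivalence: compare structure up to binder renaming.
Result: True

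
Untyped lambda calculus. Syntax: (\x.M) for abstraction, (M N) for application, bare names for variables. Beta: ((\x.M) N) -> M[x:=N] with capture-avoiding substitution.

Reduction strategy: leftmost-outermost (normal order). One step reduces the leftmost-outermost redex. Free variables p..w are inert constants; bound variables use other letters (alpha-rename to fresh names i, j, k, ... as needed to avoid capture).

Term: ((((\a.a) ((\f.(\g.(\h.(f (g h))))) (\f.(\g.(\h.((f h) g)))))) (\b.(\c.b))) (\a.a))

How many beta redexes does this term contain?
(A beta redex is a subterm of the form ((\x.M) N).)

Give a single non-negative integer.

Answer: 2

Derivation:
Term: ((((\a.a) ((\f.(\g.(\h.(f (g h))))) (\f.(\g.(\h.((f h) g)))))) (\b.(\c.b))) (\a.a))
  Redex: ((\a.a) ((\f.(\g.(\h.(f (g h))))) (\f.(\g.(\h.((f h) g))))))
  Redex: ((\f.(\g.(\h.(f (g h))))) (\f.(\g.(\h.((f h) g)))))
Total redexes: 2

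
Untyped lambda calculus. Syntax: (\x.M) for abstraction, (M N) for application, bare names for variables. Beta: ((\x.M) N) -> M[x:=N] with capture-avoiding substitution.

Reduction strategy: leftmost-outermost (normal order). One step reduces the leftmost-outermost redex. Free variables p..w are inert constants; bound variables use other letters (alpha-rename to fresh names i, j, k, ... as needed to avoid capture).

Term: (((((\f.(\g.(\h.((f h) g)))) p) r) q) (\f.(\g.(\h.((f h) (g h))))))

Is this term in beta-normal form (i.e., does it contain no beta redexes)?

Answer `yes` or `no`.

Term: (((((\f.(\g.(\h.((f h) g)))) p) r) q) (\f.(\g.(\h.((f h) (g h))))))
Found 1 beta redex(es).

Answer: no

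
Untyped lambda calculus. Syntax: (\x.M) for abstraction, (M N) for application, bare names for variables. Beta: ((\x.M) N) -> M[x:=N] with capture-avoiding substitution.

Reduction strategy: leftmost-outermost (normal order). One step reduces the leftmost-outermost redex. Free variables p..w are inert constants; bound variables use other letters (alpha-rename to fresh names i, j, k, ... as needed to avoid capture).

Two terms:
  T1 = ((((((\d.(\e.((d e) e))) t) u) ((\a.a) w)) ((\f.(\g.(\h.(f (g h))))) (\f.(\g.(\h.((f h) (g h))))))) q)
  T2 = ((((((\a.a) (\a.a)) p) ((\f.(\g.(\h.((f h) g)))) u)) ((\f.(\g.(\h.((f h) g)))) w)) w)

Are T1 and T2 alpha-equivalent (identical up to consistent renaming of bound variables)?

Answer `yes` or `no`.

Answer: no

Derivation:
Term 1: ((((((\d.(\e.((d e) e))) t) u) ((\a.a) w)) ((\f.(\g.(\h.(f (g h))))) (\f.(\g.(\h.((f h) (g h))))))) q)
Term 2: ((((((\a.a) (\a.a)) p) ((\f.(\g.(\h.((f h) g)))) u)) ((\f.(\g.(\h.((f h) g)))) w)) w)
Alpha-equivalence: compare structure up to binder renaming.
Result: False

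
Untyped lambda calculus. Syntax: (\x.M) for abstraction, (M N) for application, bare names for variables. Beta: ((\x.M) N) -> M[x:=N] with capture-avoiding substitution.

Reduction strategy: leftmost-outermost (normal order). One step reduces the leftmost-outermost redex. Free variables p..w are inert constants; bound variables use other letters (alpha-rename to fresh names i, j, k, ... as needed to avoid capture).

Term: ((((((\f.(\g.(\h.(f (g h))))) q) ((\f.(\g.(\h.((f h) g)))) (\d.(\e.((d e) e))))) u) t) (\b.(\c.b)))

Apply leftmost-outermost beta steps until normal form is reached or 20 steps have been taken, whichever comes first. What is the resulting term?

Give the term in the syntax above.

Answer: (((q (\h.((h u) u))) t) (\b.(\c.b)))

Derivation:
Step 0: ((((((\f.(\g.(\h.(f (g h))))) q) ((\f.(\g.(\h.((f h) g)))) (\d.(\e.((d e) e))))) u) t) (\b.(\c.b)))
Step 1: (((((\g.(\h.(q (g h)))) ((\f.(\g.(\h.((f h) g)))) (\d.(\e.((d e) e))))) u) t) (\b.(\c.b)))
Step 2: ((((\h.(q (((\f.(\g.(\h.((f h) g)))) (\d.(\e.((d e) e)))) h))) u) t) (\b.(\c.b)))
Step 3: (((q (((\f.(\g.(\h.((f h) g)))) (\d.(\e.((d e) e)))) u)) t) (\b.(\c.b)))
Step 4: (((q ((\g.(\h.(((\d.(\e.((d e) e))) h) g))) u)) t) (\b.(\c.b)))
Step 5: (((q (\h.(((\d.(\e.((d e) e))) h) u))) t) (\b.(\c.b)))
Step 6: (((q (\h.((\e.((h e) e)) u))) t) (\b.(\c.b)))
Step 7: (((q (\h.((h u) u))) t) (\b.(\c.b)))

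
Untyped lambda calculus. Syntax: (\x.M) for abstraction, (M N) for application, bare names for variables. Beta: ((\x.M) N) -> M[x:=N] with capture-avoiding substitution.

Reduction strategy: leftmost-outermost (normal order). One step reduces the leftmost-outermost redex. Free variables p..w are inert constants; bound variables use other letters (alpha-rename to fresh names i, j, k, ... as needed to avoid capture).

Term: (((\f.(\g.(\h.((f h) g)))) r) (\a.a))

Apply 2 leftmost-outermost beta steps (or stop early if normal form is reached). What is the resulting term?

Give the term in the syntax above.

Step 0: (((\f.(\g.(\h.((f h) g)))) r) (\a.a))
Step 1: ((\g.(\h.((r h) g))) (\a.a))
Step 2: (\h.((r h) (\a.a)))

Answer: (\h.((r h) (\a.a)))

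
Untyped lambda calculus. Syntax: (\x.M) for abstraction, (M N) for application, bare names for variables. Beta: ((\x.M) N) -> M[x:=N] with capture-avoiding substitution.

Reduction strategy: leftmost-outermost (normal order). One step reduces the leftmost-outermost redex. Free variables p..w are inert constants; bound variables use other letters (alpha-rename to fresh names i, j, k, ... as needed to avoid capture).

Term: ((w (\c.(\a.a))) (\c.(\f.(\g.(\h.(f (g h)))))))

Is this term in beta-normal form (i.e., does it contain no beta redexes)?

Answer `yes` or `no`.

Answer: yes

Derivation:
Term: ((w (\c.(\a.a))) (\c.(\f.(\g.(\h.(f (g h)))))))
No beta redexes found.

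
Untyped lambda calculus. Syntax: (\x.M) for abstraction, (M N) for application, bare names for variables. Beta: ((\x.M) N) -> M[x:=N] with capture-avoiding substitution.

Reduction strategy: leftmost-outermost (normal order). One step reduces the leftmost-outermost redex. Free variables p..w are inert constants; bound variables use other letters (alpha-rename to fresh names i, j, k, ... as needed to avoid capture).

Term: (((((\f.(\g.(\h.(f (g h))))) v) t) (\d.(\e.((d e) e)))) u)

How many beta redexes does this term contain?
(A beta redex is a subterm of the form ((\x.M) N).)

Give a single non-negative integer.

Term: (((((\f.(\g.(\h.(f (g h))))) v) t) (\d.(\e.((d e) e)))) u)
  Redex: ((\f.(\g.(\h.(f (g h))))) v)
Total redexes: 1

Answer: 1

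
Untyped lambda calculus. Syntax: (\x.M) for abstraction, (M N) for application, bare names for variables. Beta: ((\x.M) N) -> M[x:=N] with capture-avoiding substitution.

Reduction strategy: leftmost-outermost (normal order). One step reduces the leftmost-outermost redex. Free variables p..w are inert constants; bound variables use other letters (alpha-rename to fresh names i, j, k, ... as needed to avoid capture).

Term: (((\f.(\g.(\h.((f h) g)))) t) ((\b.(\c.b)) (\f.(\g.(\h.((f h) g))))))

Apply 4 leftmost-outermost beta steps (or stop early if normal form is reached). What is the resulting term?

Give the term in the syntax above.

Step 0: (((\f.(\g.(\h.((f h) g)))) t) ((\b.(\c.b)) (\f.(\g.(\h.((f h) g))))))
Step 1: ((\g.(\h.((t h) g))) ((\b.(\c.b)) (\f.(\g.(\h.((f h) g))))))
Step 2: (\h.((t h) ((\b.(\c.b)) (\f.(\g.(\h.((f h) g)))))))
Step 3: (\h.((t h) (\c.(\f.(\g.(\h.((f h) g)))))))
Step 4: (normal form reached)

Answer: (\h.((t h) (\c.(\f.(\g.(\h.((f h) g)))))))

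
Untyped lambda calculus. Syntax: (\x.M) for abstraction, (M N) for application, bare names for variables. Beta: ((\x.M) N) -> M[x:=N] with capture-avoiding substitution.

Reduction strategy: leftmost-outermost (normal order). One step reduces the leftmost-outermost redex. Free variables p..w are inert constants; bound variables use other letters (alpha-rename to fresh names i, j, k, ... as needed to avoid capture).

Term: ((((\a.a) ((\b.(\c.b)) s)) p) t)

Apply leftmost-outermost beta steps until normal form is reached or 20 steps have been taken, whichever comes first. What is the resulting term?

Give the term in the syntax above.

Step 0: ((((\a.a) ((\b.(\c.b)) s)) p) t)
Step 1: ((((\b.(\c.b)) s) p) t)
Step 2: (((\c.s) p) t)
Step 3: (s t)

Answer: (s t)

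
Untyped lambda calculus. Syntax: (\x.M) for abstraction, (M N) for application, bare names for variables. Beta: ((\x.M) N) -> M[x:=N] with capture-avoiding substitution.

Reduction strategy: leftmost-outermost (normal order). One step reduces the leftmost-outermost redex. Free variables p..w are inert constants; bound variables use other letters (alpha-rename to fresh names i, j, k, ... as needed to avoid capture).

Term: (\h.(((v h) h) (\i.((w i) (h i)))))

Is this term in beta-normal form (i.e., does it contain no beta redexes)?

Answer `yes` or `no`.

Answer: yes

Derivation:
Term: (\h.(((v h) h) (\i.((w i) (h i)))))
No beta redexes found.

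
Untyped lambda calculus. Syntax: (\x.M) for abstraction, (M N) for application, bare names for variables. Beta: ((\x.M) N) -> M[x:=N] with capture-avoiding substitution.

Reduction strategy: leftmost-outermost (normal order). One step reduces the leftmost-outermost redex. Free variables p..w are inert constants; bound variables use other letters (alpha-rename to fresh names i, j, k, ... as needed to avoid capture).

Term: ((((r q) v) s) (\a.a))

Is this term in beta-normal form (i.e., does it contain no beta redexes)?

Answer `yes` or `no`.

Answer: yes

Derivation:
Term: ((((r q) v) s) (\a.a))
No beta redexes found.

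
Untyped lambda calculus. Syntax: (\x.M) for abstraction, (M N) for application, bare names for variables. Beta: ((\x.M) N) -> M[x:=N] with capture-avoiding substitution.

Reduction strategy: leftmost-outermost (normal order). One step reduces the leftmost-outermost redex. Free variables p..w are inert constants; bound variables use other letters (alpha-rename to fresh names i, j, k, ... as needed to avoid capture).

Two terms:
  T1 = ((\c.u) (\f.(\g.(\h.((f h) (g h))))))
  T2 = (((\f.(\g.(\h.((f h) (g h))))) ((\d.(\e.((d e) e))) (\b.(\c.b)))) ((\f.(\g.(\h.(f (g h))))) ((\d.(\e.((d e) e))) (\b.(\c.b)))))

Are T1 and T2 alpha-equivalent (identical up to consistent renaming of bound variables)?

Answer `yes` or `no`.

Term 1: ((\c.u) (\f.(\g.(\h.((f h) (g h))))))
Term 2: (((\f.(\g.(\h.((f h) (g h))))) ((\d.(\e.((d e) e))) (\b.(\c.b)))) ((\f.(\g.(\h.(f (g h))))) ((\d.(\e.((d e) e))) (\b.(\c.b)))))
Alpha-equivalence: compare structure up to binder renaming.
Result: False

Answer: no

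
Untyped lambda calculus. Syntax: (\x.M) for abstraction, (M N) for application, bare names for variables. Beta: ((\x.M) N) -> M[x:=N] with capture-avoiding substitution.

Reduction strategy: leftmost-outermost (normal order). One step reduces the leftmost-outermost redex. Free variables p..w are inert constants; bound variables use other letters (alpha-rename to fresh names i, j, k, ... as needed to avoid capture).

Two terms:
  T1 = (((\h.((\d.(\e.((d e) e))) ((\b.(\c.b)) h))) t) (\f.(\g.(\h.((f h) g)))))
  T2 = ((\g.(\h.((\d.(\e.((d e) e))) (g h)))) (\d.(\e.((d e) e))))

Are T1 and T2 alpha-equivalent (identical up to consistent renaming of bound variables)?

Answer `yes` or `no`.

Answer: no

Derivation:
Term 1: (((\h.((\d.(\e.((d e) e))) ((\b.(\c.b)) h))) t) (\f.(\g.(\h.((f h) g)))))
Term 2: ((\g.(\h.((\d.(\e.((d e) e))) (g h)))) (\d.(\e.((d e) e))))
Alpha-equivalence: compare structure up to binder renaming.
Result: False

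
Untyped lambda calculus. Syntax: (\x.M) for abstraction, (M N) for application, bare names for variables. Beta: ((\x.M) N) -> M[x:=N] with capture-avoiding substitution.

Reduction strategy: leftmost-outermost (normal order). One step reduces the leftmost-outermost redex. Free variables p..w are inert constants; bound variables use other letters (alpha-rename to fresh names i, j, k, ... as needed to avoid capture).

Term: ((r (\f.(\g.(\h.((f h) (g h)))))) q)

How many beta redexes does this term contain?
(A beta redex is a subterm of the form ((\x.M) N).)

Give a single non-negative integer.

Answer: 0

Derivation:
Term: ((r (\f.(\g.(\h.((f h) (g h)))))) q)
  (no redexes)
Total redexes: 0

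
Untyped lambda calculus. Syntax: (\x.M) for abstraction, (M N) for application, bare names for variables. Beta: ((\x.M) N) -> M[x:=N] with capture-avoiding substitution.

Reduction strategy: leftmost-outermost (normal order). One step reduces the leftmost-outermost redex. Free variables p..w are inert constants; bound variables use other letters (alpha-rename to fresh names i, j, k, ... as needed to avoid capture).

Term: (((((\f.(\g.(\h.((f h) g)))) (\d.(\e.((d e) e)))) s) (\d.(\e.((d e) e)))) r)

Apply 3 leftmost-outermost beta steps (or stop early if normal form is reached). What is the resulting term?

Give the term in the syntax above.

Answer: ((((\d.(\e.((d e) e))) (\d.(\e.((d e) e)))) s) r)

Derivation:
Step 0: (((((\f.(\g.(\h.((f h) g)))) (\d.(\e.((d e) e)))) s) (\d.(\e.((d e) e)))) r)
Step 1: ((((\g.(\h.(((\d.(\e.((d e) e))) h) g))) s) (\d.(\e.((d e) e)))) r)
Step 2: (((\h.(((\d.(\e.((d e) e))) h) s)) (\d.(\e.((d e) e)))) r)
Step 3: ((((\d.(\e.((d e) e))) (\d.(\e.((d e) e)))) s) r)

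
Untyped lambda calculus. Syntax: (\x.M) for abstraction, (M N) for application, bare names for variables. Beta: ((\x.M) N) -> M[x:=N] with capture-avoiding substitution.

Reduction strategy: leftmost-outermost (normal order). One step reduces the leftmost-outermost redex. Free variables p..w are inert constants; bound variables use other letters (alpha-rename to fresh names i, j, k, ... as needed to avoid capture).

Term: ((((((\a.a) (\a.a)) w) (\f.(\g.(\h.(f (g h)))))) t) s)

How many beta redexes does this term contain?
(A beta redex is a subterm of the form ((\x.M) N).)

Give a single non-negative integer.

Term: ((((((\a.a) (\a.a)) w) (\f.(\g.(\h.(f (g h)))))) t) s)
  Redex: ((\a.a) (\a.a))
Total redexes: 1

Answer: 1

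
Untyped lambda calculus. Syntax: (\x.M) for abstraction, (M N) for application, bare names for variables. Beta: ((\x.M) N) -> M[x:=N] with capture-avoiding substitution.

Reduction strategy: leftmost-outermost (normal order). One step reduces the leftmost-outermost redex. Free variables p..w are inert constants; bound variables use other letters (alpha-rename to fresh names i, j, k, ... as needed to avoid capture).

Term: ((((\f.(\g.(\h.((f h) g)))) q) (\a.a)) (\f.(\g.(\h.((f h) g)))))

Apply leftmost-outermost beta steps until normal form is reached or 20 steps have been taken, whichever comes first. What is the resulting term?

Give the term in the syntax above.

Step 0: ((((\f.(\g.(\h.((f h) g)))) q) (\a.a)) (\f.(\g.(\h.((f h) g)))))
Step 1: (((\g.(\h.((q h) g))) (\a.a)) (\f.(\g.(\h.((f h) g)))))
Step 2: ((\h.((q h) (\a.a))) (\f.(\g.(\h.((f h) g)))))
Step 3: ((q (\f.(\g.(\h.((f h) g))))) (\a.a))

Answer: ((q (\f.(\g.(\h.((f h) g))))) (\a.a))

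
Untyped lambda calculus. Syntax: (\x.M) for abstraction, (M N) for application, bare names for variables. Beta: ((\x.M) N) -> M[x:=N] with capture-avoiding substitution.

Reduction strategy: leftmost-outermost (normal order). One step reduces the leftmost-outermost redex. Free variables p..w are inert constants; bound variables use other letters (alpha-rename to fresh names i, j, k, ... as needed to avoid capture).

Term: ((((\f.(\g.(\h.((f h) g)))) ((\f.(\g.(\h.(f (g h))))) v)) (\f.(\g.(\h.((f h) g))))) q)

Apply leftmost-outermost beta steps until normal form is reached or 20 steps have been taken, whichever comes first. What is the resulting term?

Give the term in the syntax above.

Step 0: ((((\f.(\g.(\h.((f h) g)))) ((\f.(\g.(\h.(f (g h))))) v)) (\f.(\g.(\h.((f h) g))))) q)
Step 1: (((\g.(\h.((((\f.(\g.(\h.(f (g h))))) v) h) g))) (\f.(\g.(\h.((f h) g))))) q)
Step 2: ((\h.((((\f.(\g.(\h.(f (g h))))) v) h) (\f.(\g.(\h.((f h) g)))))) q)
Step 3: ((((\f.(\g.(\h.(f (g h))))) v) q) (\f.(\g.(\h.((f h) g)))))
Step 4: (((\g.(\h.(v (g h)))) q) (\f.(\g.(\h.((f h) g)))))
Step 5: ((\h.(v (q h))) (\f.(\g.(\h.((f h) g)))))
Step 6: (v (q (\f.(\g.(\h.((f h) g))))))

Answer: (v (q (\f.(\g.(\h.((f h) g))))))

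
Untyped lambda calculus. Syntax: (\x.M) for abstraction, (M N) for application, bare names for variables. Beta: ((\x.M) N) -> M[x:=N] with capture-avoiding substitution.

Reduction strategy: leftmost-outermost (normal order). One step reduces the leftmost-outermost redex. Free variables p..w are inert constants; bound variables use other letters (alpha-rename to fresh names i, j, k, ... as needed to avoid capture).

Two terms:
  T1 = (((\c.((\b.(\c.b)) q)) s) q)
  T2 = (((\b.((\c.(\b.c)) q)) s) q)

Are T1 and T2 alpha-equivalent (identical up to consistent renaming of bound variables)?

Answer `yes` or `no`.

Term 1: (((\c.((\b.(\c.b)) q)) s) q)
Term 2: (((\b.((\c.(\b.c)) q)) s) q)
Alpha-equivalence: compare structure up to binder renaming.
Result: True

Answer: yes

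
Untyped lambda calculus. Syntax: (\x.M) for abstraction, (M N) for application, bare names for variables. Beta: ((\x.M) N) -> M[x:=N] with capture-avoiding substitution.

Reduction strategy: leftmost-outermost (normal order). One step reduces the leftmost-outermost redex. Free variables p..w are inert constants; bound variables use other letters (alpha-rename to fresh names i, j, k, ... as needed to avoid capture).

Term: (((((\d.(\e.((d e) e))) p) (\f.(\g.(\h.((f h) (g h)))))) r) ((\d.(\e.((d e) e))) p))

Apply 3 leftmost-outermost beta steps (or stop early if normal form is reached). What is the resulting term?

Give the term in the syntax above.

Answer: ((((p (\f.(\g.(\h.((f h) (g h)))))) (\f.(\g.(\h.((f h) (g h)))))) r) (\e.((p e) e)))

Derivation:
Step 0: (((((\d.(\e.((d e) e))) p) (\f.(\g.(\h.((f h) (g h)))))) r) ((\d.(\e.((d e) e))) p))
Step 1: ((((\e.((p e) e)) (\f.(\g.(\h.((f h) (g h)))))) r) ((\d.(\e.((d e) e))) p))
Step 2: ((((p (\f.(\g.(\h.((f h) (g h)))))) (\f.(\g.(\h.((f h) (g h)))))) r) ((\d.(\e.((d e) e))) p))
Step 3: ((((p (\f.(\g.(\h.((f h) (g h)))))) (\f.(\g.(\h.((f h) (g h)))))) r) (\e.((p e) e)))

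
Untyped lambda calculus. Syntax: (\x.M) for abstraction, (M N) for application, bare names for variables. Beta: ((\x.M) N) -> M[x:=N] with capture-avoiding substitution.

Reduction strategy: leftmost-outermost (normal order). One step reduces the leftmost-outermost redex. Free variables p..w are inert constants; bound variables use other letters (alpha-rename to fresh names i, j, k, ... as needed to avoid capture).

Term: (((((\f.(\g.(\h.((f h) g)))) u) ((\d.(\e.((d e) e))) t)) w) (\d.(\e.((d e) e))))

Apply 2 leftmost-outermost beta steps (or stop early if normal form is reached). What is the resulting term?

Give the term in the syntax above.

Answer: (((\h.((u h) ((\d.(\e.((d e) e))) t))) w) (\d.(\e.((d e) e))))

Derivation:
Step 0: (((((\f.(\g.(\h.((f h) g)))) u) ((\d.(\e.((d e) e))) t)) w) (\d.(\e.((d e) e))))
Step 1: ((((\g.(\h.((u h) g))) ((\d.(\e.((d e) e))) t)) w) (\d.(\e.((d e) e))))
Step 2: (((\h.((u h) ((\d.(\e.((d e) e))) t))) w) (\d.(\e.((d e) e))))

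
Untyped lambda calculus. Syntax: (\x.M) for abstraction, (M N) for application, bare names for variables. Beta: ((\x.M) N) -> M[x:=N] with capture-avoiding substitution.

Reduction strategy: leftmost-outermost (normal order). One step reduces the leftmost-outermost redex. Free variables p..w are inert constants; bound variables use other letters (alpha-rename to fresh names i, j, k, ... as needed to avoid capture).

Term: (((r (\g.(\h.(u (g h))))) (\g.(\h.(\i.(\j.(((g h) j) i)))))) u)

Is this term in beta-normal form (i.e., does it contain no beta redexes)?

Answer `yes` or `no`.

Answer: yes

Derivation:
Term: (((r (\g.(\h.(u (g h))))) (\g.(\h.(\i.(\j.(((g h) j) i)))))) u)
No beta redexes found.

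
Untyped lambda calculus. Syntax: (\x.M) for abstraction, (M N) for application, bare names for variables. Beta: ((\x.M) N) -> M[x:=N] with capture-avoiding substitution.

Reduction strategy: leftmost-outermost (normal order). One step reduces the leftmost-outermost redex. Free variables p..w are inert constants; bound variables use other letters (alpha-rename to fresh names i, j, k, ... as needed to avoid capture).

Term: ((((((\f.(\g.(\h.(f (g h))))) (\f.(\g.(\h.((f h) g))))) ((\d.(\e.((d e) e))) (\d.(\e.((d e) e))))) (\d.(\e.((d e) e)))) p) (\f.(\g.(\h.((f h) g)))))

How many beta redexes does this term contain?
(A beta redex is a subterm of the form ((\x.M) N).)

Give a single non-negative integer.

Term: ((((((\f.(\g.(\h.(f (g h))))) (\f.(\g.(\h.((f h) g))))) ((\d.(\e.((d e) e))) (\d.(\e.((d e) e))))) (\d.(\e.((d e) e)))) p) (\f.(\g.(\h.((f h) g)))))
  Redex: ((\f.(\g.(\h.(f (g h))))) (\f.(\g.(\h.((f h) g)))))
  Redex: ((\d.(\e.((d e) e))) (\d.(\e.((d e) e))))
Total redexes: 2

Answer: 2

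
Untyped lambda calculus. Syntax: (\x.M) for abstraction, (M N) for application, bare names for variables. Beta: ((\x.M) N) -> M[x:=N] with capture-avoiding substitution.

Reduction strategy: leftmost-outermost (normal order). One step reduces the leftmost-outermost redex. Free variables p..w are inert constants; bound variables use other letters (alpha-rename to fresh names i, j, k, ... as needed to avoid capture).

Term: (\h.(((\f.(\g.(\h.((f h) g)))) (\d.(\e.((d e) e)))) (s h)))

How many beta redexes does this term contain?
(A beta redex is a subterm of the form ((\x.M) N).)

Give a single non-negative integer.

Term: (\h.(((\f.(\g.(\h.((f h) g)))) (\d.(\e.((d e) e)))) (s h)))
  Redex: ((\f.(\g.(\h.((f h) g)))) (\d.(\e.((d e) e))))
Total redexes: 1

Answer: 1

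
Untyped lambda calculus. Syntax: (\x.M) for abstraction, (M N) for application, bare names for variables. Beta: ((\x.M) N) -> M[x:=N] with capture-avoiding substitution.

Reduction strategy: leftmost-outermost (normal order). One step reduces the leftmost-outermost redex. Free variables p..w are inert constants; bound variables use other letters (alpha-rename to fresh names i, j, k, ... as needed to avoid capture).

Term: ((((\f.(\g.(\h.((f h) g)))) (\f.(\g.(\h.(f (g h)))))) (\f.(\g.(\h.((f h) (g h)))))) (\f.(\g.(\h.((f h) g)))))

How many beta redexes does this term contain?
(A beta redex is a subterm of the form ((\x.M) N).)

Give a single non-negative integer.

Answer: 1

Derivation:
Term: ((((\f.(\g.(\h.((f h) g)))) (\f.(\g.(\h.(f (g h)))))) (\f.(\g.(\h.((f h) (g h)))))) (\f.(\g.(\h.((f h) g)))))
  Redex: ((\f.(\g.(\h.((f h) g)))) (\f.(\g.(\h.(f (g h))))))
Total redexes: 1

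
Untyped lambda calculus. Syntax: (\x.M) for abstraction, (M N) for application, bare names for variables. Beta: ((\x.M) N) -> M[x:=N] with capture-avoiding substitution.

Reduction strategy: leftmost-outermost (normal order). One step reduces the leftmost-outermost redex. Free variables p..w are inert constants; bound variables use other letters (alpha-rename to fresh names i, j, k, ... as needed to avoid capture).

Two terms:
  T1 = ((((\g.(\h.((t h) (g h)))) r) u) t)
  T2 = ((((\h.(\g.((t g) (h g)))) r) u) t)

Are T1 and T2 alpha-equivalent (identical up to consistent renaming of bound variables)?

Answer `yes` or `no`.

Answer: yes

Derivation:
Term 1: ((((\g.(\h.((t h) (g h)))) r) u) t)
Term 2: ((((\h.(\g.((t g) (h g)))) r) u) t)
Alpha-equivalence: compare structure up to binder renaming.
Result: True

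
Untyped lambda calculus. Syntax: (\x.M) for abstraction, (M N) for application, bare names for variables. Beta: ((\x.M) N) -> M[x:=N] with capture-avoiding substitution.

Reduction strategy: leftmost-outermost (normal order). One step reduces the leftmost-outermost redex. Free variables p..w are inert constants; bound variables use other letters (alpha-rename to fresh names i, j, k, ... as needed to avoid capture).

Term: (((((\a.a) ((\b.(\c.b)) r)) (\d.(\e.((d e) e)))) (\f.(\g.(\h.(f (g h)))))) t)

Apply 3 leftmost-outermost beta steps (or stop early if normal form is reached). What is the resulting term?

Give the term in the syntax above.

Answer: ((r (\f.(\g.(\h.(f (g h)))))) t)

Derivation:
Step 0: (((((\a.a) ((\b.(\c.b)) r)) (\d.(\e.((d e) e)))) (\f.(\g.(\h.(f (g h)))))) t)
Step 1: (((((\b.(\c.b)) r) (\d.(\e.((d e) e)))) (\f.(\g.(\h.(f (g h)))))) t)
Step 2: ((((\c.r) (\d.(\e.((d e) e)))) (\f.(\g.(\h.(f (g h)))))) t)
Step 3: ((r (\f.(\g.(\h.(f (g h)))))) t)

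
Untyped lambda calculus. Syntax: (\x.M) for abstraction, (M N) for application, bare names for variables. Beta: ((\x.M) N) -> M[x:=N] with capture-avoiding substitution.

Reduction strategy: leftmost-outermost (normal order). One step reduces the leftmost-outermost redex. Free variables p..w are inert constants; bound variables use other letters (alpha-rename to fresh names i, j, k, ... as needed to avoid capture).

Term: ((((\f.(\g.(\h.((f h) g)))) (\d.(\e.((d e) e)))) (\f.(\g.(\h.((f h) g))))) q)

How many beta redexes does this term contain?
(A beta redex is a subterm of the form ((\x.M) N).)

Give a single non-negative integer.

Term: ((((\f.(\g.(\h.((f h) g)))) (\d.(\e.((d e) e)))) (\f.(\g.(\h.((f h) g))))) q)
  Redex: ((\f.(\g.(\h.((f h) g)))) (\d.(\e.((d e) e))))
Total redexes: 1

Answer: 1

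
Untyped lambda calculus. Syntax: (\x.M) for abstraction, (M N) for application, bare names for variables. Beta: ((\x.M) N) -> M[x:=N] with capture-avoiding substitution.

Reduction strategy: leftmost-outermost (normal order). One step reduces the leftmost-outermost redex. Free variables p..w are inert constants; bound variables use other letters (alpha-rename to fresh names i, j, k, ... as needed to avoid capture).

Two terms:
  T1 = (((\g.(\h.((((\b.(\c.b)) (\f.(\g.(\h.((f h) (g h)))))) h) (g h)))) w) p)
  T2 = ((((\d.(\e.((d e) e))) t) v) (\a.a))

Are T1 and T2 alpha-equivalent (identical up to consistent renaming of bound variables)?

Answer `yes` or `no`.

Answer: no

Derivation:
Term 1: (((\g.(\h.((((\b.(\c.b)) (\f.(\g.(\h.((f h) (g h)))))) h) (g h)))) w) p)
Term 2: ((((\d.(\e.((d e) e))) t) v) (\a.a))
Alpha-equivalence: compare structure up to binder renaming.
Result: False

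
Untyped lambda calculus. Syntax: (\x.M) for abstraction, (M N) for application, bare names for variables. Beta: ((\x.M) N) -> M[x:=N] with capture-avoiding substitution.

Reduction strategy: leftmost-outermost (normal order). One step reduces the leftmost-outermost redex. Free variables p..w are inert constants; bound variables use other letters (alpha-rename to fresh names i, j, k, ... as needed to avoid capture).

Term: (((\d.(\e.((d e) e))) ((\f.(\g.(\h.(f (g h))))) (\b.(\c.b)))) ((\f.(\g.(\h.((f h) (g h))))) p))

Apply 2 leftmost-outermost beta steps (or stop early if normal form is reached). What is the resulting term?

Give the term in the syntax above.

Step 0: (((\d.(\e.((d e) e))) ((\f.(\g.(\h.(f (g h))))) (\b.(\c.b)))) ((\f.(\g.(\h.((f h) (g h))))) p))
Step 1: ((\e.((((\f.(\g.(\h.(f (g h))))) (\b.(\c.b))) e) e)) ((\f.(\g.(\h.((f h) (g h))))) p))
Step 2: ((((\f.(\g.(\h.(f (g h))))) (\b.(\c.b))) ((\f.(\g.(\h.((f h) (g h))))) p)) ((\f.(\g.(\h.((f h) (g h))))) p))

Answer: ((((\f.(\g.(\h.(f (g h))))) (\b.(\c.b))) ((\f.(\g.(\h.((f h) (g h))))) p)) ((\f.(\g.(\h.((f h) (g h))))) p))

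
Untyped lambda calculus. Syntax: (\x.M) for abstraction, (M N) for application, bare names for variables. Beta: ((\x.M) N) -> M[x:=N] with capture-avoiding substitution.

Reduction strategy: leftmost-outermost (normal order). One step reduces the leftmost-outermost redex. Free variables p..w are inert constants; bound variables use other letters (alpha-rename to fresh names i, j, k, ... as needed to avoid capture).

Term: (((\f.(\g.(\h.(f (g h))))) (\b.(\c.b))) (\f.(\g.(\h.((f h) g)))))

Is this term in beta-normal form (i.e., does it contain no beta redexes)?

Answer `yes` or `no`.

Term: (((\f.(\g.(\h.(f (g h))))) (\b.(\c.b))) (\f.(\g.(\h.((f h) g)))))
Found 1 beta redex(es).

Answer: no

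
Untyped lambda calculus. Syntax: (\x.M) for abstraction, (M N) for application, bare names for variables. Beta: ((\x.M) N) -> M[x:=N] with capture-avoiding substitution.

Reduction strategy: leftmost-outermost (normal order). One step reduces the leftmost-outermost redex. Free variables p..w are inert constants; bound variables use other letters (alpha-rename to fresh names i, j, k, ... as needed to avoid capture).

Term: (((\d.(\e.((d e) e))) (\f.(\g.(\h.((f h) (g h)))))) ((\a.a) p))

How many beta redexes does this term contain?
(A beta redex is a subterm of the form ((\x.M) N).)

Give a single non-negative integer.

Term: (((\d.(\e.((d e) e))) (\f.(\g.(\h.((f h) (g h)))))) ((\a.a) p))
  Redex: ((\d.(\e.((d e) e))) (\f.(\g.(\h.((f h) (g h))))))
  Redex: ((\a.a) p)
Total redexes: 2

Answer: 2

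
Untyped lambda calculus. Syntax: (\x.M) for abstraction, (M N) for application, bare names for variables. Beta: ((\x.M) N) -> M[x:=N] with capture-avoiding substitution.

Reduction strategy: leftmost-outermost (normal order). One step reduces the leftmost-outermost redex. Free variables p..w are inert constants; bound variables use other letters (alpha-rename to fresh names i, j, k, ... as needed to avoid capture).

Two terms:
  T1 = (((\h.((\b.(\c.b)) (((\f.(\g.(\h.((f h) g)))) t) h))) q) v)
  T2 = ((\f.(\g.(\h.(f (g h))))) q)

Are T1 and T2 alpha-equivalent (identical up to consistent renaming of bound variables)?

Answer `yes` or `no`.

Answer: no

Derivation:
Term 1: (((\h.((\b.(\c.b)) (((\f.(\g.(\h.((f h) g)))) t) h))) q) v)
Term 2: ((\f.(\g.(\h.(f (g h))))) q)
Alpha-equivalence: compare structure up to binder renaming.
Result: False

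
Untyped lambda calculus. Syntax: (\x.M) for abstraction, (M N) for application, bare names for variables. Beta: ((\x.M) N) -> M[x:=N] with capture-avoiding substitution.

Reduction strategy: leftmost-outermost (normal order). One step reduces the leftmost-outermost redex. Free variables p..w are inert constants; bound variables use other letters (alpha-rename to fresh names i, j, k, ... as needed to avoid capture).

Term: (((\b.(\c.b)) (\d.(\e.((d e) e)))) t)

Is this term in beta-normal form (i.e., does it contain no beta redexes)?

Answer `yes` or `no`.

Term: (((\b.(\c.b)) (\d.(\e.((d e) e)))) t)
Found 1 beta redex(es).

Answer: no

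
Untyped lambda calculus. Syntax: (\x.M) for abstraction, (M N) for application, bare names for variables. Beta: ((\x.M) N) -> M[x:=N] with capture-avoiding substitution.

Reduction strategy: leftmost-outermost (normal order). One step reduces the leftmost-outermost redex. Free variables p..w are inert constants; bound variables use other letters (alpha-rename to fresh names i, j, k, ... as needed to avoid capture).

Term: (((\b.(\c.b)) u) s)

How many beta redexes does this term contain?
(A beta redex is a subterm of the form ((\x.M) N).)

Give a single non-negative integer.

Term: (((\b.(\c.b)) u) s)
  Redex: ((\b.(\c.b)) u)
Total redexes: 1

Answer: 1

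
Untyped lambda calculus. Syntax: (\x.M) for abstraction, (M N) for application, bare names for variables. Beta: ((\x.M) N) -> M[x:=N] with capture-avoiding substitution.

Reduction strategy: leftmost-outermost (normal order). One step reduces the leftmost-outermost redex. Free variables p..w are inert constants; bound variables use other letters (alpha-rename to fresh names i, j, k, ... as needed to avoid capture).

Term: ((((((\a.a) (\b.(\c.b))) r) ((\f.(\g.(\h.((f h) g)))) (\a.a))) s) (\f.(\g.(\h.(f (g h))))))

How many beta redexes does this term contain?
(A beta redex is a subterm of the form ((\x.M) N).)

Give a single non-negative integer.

Answer: 2

Derivation:
Term: ((((((\a.a) (\b.(\c.b))) r) ((\f.(\g.(\h.((f h) g)))) (\a.a))) s) (\f.(\g.(\h.(f (g h))))))
  Redex: ((\a.a) (\b.(\c.b)))
  Redex: ((\f.(\g.(\h.((f h) g)))) (\a.a))
Total redexes: 2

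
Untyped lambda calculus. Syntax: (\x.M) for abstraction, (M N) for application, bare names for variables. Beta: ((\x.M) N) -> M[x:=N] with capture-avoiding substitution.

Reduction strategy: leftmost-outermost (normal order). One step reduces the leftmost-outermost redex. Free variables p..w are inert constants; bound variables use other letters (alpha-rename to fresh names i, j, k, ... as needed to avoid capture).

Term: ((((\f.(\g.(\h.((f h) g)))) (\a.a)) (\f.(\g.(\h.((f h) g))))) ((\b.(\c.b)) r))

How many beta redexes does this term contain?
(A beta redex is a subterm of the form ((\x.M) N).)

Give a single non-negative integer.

Answer: 2

Derivation:
Term: ((((\f.(\g.(\h.((f h) g)))) (\a.a)) (\f.(\g.(\h.((f h) g))))) ((\b.(\c.b)) r))
  Redex: ((\f.(\g.(\h.((f h) g)))) (\a.a))
  Redex: ((\b.(\c.b)) r)
Total redexes: 2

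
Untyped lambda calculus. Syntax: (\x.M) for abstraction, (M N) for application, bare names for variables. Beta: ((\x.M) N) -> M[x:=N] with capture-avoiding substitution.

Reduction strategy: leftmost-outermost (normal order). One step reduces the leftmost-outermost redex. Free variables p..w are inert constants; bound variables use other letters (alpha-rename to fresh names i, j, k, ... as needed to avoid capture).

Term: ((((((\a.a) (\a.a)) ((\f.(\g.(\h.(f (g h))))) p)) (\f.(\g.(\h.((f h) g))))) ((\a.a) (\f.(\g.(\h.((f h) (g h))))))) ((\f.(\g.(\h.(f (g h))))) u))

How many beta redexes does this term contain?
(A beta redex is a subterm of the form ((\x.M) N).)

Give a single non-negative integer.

Term: ((((((\a.a) (\a.a)) ((\f.(\g.(\h.(f (g h))))) p)) (\f.(\g.(\h.((f h) g))))) ((\a.a) (\f.(\g.(\h.((f h) (g h))))))) ((\f.(\g.(\h.(f (g h))))) u))
  Redex: ((\a.a) (\a.a))
  Redex: ((\f.(\g.(\h.(f (g h))))) p)
  Redex: ((\a.a) (\f.(\g.(\h.((f h) (g h))))))
  Redex: ((\f.(\g.(\h.(f (g h))))) u)
Total redexes: 4

Answer: 4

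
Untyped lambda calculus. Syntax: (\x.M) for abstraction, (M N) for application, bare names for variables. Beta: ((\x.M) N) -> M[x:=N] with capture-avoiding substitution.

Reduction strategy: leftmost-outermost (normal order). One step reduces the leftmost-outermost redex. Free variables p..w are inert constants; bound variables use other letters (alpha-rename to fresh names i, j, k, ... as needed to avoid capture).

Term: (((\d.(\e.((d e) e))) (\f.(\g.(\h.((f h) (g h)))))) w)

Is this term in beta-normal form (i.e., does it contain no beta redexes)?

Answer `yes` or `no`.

Answer: no

Derivation:
Term: (((\d.(\e.((d e) e))) (\f.(\g.(\h.((f h) (g h)))))) w)
Found 1 beta redex(es).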